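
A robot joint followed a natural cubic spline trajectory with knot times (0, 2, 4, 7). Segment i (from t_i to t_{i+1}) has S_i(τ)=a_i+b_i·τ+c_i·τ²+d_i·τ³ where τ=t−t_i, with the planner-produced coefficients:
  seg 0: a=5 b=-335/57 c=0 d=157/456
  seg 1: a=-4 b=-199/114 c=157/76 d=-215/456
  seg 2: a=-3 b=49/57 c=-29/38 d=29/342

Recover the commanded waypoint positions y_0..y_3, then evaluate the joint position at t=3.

y_0 = S_0(0) = a_0 = 5
y_1 = S_1(0) = a_1 = -4
y_2 = S_2(0) = a_2 = -3
y_3 = S_2(3) = -5
t_q=3 is in segment 1 (τ=1); S_1(τ)=-631/152

y_0=5 y_1=-4 y_2=-3 y_3=-5
S(3) = -631/152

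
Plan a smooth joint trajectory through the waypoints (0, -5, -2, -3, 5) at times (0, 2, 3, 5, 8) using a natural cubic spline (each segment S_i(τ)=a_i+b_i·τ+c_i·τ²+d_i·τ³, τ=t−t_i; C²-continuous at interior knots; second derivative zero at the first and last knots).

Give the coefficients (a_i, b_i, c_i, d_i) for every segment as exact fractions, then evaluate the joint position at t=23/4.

  seg 0: a=0 b=-4541/978 c=0 d=262/489
  seg 1: a=-5 b=1747/978 c=524/163 d=-1957/978
  seg 2: a=-2 b=1082/489 c=-909/326 d=2801/3912
  seg 3: a=-3 b=-341/978 c=983/652 d=-983/5868
S(23/4) = -103657/41728

Δ: Δ0=-5/2, Δ1=3, Δ2=-1/2, Δ3=8/3
row 1: diag=6, rhs=33; c'=1/6, d'=11/2
row 2: denom=6−1·1/6=35/6; d'=(-21−1·11/2)/(35/6)=-159/35
row 3: denom=10−2·12/35=326/35; d'=(19−2·-159/35)/(326/35)=983/326
back: M3=983/326
back: M2=-159/35−12/35·983/326=-909/163
back: M1=11/2−1/6·-909/163=1048/163
M: M0=0, M1=1048/163, M2=-909/163, M3=983/326, M4=0
seg 0: a=0, c=M0/2=0, d=(M1−M0)/(6·2)=262/489, b=Δ0−h0·(2M0+M1)/6=-4541/978
seg 1: a=-5, c=M1/2=524/163, d=(M2−M1)/(6·1)=-1957/978, b=Δ1−h1·(2M1+M2)/6=1747/978
seg 2: a=-2, c=M2/2=-909/326, d=(M3−M2)/(6·2)=2801/3912, b=Δ2−h2·(2M2+M3)/6=1082/489
seg 3: a=-3, c=M3/2=983/652, d=(M4−M3)/(6·3)=-983/5868, b=Δ3−h3·(2M3+M4)/6=-341/978
t_q=23/4 → seg 3, τ=3/4; S=-3+-341/978·τ+983/652·τ²+-983/5868·τ³=-103657/41728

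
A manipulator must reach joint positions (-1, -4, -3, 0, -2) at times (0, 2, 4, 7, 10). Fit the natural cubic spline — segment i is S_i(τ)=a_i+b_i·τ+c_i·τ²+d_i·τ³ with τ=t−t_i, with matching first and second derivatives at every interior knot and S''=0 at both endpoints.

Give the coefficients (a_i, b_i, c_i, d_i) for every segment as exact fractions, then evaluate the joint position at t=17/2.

Δ: Δ0=-3/2, Δ1=1/2, Δ2=1, Δ3=-2/3
row 1: diag=8, rhs=12; c'=1/4, d'=3/2
row 2: denom=10−2·1/4=19/2; d'=(3−2·3/2)/(19/2)=0
row 3: denom=12−3·6/19=210/19; d'=(-10−3·0)/(210/19)=-19/21
back: M3=-19/21
back: M2=0−6/19·-19/21=2/7
back: M1=3/2−1/4·2/7=10/7
M: M0=0, M1=10/7, M2=2/7, M3=-19/21, M4=0
seg 0: a=-1, c=M0/2=0, d=(M1−M0)/(6·2)=5/42, b=Δ0−h0·(2M0+M1)/6=-83/42
seg 1: a=-4, c=M1/2=5/7, d=(M2−M1)/(6·2)=-2/21, b=Δ1−h1·(2M1+M2)/6=-23/42
seg 2: a=-3, c=M2/2=1/7, d=(M3−M2)/(6·3)=-25/378, b=Δ2−h2·(2M2+M3)/6=7/6
seg 3: a=0, c=M3/2=-19/42, d=(M4−M3)/(6·3)=19/378, b=Δ3−h3·(2M3+M4)/6=5/21
t_q=17/2 → seg 3, τ=3/2; S=0+5/21·τ+-19/42·τ²+19/378·τ³=-55/112

  seg 0: a=-1 b=-83/42 c=0 d=5/42
  seg 1: a=-4 b=-23/42 c=5/7 d=-2/21
  seg 2: a=-3 b=7/6 c=1/7 d=-25/378
  seg 3: a=0 b=5/21 c=-19/42 d=19/378
S(17/2) = -55/112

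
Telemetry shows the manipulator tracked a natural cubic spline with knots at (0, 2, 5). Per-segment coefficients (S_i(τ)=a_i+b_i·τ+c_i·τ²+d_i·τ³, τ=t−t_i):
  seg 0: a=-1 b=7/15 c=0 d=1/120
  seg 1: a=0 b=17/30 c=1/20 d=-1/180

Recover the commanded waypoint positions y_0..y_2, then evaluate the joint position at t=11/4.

y_0=-1 y_1=0 y_2=2
S(11/4) = 577/1280

y_0 = S_0(0) = a_0 = -1
y_1 = S_1(0) = a_1 = 0
y_2 = S_1(3) = 2
t_q=11/4 is in segment 1 (τ=3/4); S_1(τ)=577/1280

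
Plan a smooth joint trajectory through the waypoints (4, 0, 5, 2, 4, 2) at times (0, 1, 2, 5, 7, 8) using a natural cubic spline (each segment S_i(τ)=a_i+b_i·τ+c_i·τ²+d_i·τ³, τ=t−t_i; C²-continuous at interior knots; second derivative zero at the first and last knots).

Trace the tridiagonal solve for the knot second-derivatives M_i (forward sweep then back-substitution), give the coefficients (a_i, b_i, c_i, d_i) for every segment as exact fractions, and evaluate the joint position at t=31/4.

Δ: Δ0=-4, Δ1=5, Δ2=-1, Δ3=1, Δ4=-2
row 1: diag=4, rhs=54; c'=1/4, d'=27/2
row 2: denom=8−1·1/4=31/4; d'=(-36−1·27/2)/(31/4)=-198/31
row 3: denom=10−3·12/31=274/31; d'=(12−3·-198/31)/(274/31)=483/137
row 4: denom=6−2·31/137=760/137; d'=(-18−2·483/137)/(760/137)=-429/95
back: M4=-429/95
back: M3=483/137−31/137·-429/95=432/95
back: M2=-198/31−12/31·432/95=-774/95
back: M1=27/2−1/4·-774/95=1476/95
M: M0=0, M1=1476/95, M2=-774/95, M3=432/95, M4=-429/95, M5=0
seg 0: a=4, c=M0/2=0, d=(M1−M0)/(6·1)=246/95, b=Δ0−h0·(2M0+M1)/6=-626/95
seg 1: a=0, c=M1/2=738/95, d=(M2−M1)/(6·1)=-75/19, b=Δ1−h1·(2M1+M2)/6=112/95
seg 2: a=5, c=M2/2=-387/95, d=(M3−M2)/(6·3)=67/95, b=Δ2−h2·(2M2+M3)/6=463/95
seg 3: a=2, c=M3/2=216/95, d=(M4−M3)/(6·2)=-287/380, b=Δ3−h3·(2M3+M4)/6=-10/19
seg 4: a=4, c=M4/2=-429/190, d=(M5−M4)/(6·1)=143/190, b=Δ4−h4·(2M4+M5)/6=-47/95
t_q=31/4 → seg 4, τ=3/4; S=4+-47/95·τ+-429/190·τ²+143/190·τ³=6509/2432

  seg 0: a=4 b=-626/95 c=0 d=246/95
  seg 1: a=0 b=112/95 c=738/95 d=-75/19
  seg 2: a=5 b=463/95 c=-387/95 d=67/95
  seg 3: a=2 b=-10/19 c=216/95 d=-287/380
  seg 4: a=4 b=-47/95 c=-429/190 d=143/190
S(31/4) = 6509/2432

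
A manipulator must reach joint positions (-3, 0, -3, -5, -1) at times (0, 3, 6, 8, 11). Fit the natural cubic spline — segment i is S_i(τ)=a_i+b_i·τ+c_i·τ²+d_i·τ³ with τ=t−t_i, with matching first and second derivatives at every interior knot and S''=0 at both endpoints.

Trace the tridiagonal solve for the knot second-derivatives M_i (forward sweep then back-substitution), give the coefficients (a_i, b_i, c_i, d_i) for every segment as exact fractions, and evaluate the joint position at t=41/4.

  seg 0: a=-3 b=266/177 c=0 d=-89/1593
  seg 1: a=0 b=-1/177 c=-89/177 d=91/1593
  seg 2: a=-3 b=-262/177 c=2/177 d=27/236
  seg 3: a=-5 b=-11/177 c=247/354 d=-247/3186
S(41/4) = -18809/7552

Δ: Δ0=1, Δ1=-1, Δ2=-1, Δ3=4/3
row 1: diag=12, rhs=-12; c'=1/4, d'=-1
row 2: denom=10−3·1/4=37/4; d'=(0−3·-1)/(37/4)=12/37
row 3: denom=10−2·8/37=354/37; d'=(14−2·12/37)/(354/37)=247/177
back: M3=247/177
back: M2=12/37−8/37·247/177=4/177
back: M1=-1−1/4·4/177=-178/177
M: M0=0, M1=-178/177, M2=4/177, M3=247/177, M4=0
seg 0: a=-3, c=M0/2=0, d=(M1−M0)/(6·3)=-89/1593, b=Δ0−h0·(2M0+M1)/6=266/177
seg 1: a=0, c=M1/2=-89/177, d=(M2−M1)/(6·3)=91/1593, b=Δ1−h1·(2M1+M2)/6=-1/177
seg 2: a=-3, c=M2/2=2/177, d=(M3−M2)/(6·2)=27/236, b=Δ2−h2·(2M2+M3)/6=-262/177
seg 3: a=-5, c=M3/2=247/354, d=(M4−M3)/(6·3)=-247/3186, b=Δ3−h3·(2M3+M4)/6=-11/177
t_q=41/4 → seg 3, τ=9/4; S=-5+-11/177·τ+247/354·τ²+-247/3186·τ³=-18809/7552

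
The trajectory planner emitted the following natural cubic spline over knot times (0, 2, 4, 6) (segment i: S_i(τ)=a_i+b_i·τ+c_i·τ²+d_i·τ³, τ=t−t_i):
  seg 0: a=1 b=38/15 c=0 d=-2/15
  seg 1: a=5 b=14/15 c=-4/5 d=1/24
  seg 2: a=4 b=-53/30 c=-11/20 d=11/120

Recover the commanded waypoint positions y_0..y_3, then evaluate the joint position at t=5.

y_0=1 y_1=5 y_2=4 y_3=-1
S(5) = 71/40

y_0 = S_0(0) = a_0 = 1
y_1 = S_1(0) = a_1 = 5
y_2 = S_2(0) = a_2 = 4
y_3 = S_2(2) = -1
t_q=5 is in segment 2 (τ=1); S_2(τ)=71/40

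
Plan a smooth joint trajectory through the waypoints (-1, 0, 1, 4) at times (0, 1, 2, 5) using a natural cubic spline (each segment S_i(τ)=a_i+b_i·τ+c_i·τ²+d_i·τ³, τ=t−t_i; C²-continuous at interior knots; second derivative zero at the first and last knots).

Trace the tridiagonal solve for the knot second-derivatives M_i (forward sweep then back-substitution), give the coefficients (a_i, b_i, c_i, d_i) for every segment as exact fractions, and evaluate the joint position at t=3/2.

Δ: Δ0=1, Δ1=1, Δ2=1
row 1: diag=4, rhs=0; c'=1/4, d'=0
row 2: denom=8−1·1/4=31/4; d'=(0−1·0)/(31/4)=0
back: M2=0
back: M1=0−1/4·0=0
M: M0=0, M1=0, M2=0, M3=0
seg 0: a=-1, c=M0/2=0, d=(M1−M0)/(6·1)=0, b=Δ0−h0·(2M0+M1)/6=1
seg 1: a=0, c=M1/2=0, d=(M2−M1)/(6·1)=0, b=Δ1−h1·(2M1+M2)/6=1
seg 2: a=1, c=M2/2=0, d=(M3−M2)/(6·3)=0, b=Δ2−h2·(2M2+M3)/6=1
t_q=3/2 → seg 1, τ=1/2; S=0+1·τ+0·τ²+0·τ³=1/2

  seg 0: a=-1 b=1 c=0 d=0
  seg 1: a=0 b=1 c=0 d=0
  seg 2: a=1 b=1 c=0 d=0
S(3/2) = 1/2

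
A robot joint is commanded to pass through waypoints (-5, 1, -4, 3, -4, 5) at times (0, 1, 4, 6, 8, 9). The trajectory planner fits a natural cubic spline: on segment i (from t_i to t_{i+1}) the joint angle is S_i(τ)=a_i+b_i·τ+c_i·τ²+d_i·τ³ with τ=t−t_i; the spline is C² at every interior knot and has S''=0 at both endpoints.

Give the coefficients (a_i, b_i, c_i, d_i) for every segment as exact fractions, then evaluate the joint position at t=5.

  seg 0: a=-5 b=16399/2199 c=0 d=-3205/2199
  seg 1: a=1 b=6784/2199 c=-3205/733 d=2044/2199
  seg 2: a=-4 b=4282/2199 c=2927/733 d=-28295/17592
  seg 3: a=3 b=-6073/4398 c=-16587/2932 d=40441/17592
  seg 4: a=-4 b=7864/2199 c=11927/1466 d=-11927/4398
S(5) = 1947/5864

Δ: Δ0=6, Δ1=-5/3, Δ2=7/2, Δ3=-7/2, Δ4=9
row 1: diag=8, rhs=-46; c'=3/8, d'=-23/4
row 2: denom=10−3·3/8=71/8; d'=(31−3·-23/4)/(71/8)=386/71
row 3: denom=8−2·16/71=536/71; d'=(-42−2·386/71)/(536/71)=-1877/268
row 4: denom=6−2·71/268=733/134; d'=(75−2·-1877/268)/(733/134)=11927/733
back: M4=11927/733
back: M3=-1877/268−71/268·11927/733=-16587/1466
back: M2=386/71−16/71·-16587/1466=5854/733
back: M1=-23/4−3/8·5854/733=-6410/733
M: M0=0, M1=-6410/733, M2=5854/733, M3=-16587/1466, M4=11927/733, M5=0
seg 0: a=-5, c=M0/2=0, d=(M1−M0)/(6·1)=-3205/2199, b=Δ0−h0·(2M0+M1)/6=16399/2199
seg 1: a=1, c=M1/2=-3205/733, d=(M2−M1)/(6·3)=2044/2199, b=Δ1−h1·(2M1+M2)/6=6784/2199
seg 2: a=-4, c=M2/2=2927/733, d=(M3−M2)/(6·2)=-28295/17592, b=Δ2−h2·(2M2+M3)/6=4282/2199
seg 3: a=3, c=M3/2=-16587/2932, d=(M4−M3)/(6·2)=40441/17592, b=Δ3−h3·(2M3+M4)/6=-6073/4398
seg 4: a=-4, c=M4/2=11927/1466, d=(M5−M4)/(6·1)=-11927/4398, b=Δ4−h4·(2M4+M5)/6=7864/2199
t_q=5 → seg 2, τ=1; S=-4+4282/2199·τ+2927/733·τ²+-28295/17592·τ³=1947/5864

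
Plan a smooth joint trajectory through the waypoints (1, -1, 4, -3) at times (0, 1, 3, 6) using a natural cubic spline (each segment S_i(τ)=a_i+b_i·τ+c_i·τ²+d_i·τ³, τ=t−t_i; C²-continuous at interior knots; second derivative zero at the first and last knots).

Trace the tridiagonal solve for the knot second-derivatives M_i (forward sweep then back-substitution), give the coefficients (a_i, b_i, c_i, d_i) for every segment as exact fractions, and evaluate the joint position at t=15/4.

Δ: Δ0=-2, Δ1=5/2, Δ2=-7/3
row 1: diag=6, rhs=27; c'=1/3, d'=9/2
row 2: denom=10−2·1/3=28/3; d'=(-29−2·9/2)/(28/3)=-57/14
back: M2=-57/14
back: M1=9/2−1/3·-57/14=41/7
M: M0=0, M1=41/7, M2=-57/14, M3=0
seg 0: a=1, c=M0/2=0, d=(M1−M0)/(6·1)=41/42, b=Δ0−h0·(2M0+M1)/6=-125/42
seg 1: a=-1, c=M1/2=41/14, d=(M2−M1)/(6·2)=-139/168, b=Δ1−h1·(2M1+M2)/6=-1/21
seg 2: a=4, c=M2/2=-57/28, d=(M3−M2)/(6·3)=19/84, b=Δ2−h2·(2M2+M3)/6=73/42
t_q=15/4 → seg 2, τ=3/4; S=4+73/42·τ+-57/28·τ²+19/84·τ³=1089/256

  seg 0: a=1 b=-125/42 c=0 d=41/42
  seg 1: a=-1 b=-1/21 c=41/14 d=-139/168
  seg 2: a=4 b=73/42 c=-57/28 d=19/84
S(15/4) = 1089/256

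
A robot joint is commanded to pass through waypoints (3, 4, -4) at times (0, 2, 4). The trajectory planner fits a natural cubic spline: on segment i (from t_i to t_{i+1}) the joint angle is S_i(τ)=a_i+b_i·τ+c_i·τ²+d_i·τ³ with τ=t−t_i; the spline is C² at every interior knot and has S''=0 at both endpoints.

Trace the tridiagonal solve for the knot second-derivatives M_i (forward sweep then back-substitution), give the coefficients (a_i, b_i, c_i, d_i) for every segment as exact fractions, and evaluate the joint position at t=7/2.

Δ: Δ0=1/2, Δ1=-4
row 1: diag=8, rhs=-27; c'=1/4, d'=-27/8
back: M1=-27/8
M: M0=0, M1=-27/8, M2=0
seg 0: a=3, c=M0/2=0, d=(M1−M0)/(6·2)=-9/32, b=Δ0−h0·(2M0+M1)/6=13/8
seg 1: a=4, c=M1/2=-27/16, d=(M2−M1)/(6·2)=9/32, b=Δ1−h1·(2M1+M2)/6=-7/4
t_q=7/2 → seg 1, τ=3/2; S=4+-7/4·τ+-27/16·τ²+9/32·τ³=-377/256

  seg 0: a=3 b=13/8 c=0 d=-9/32
  seg 1: a=4 b=-7/4 c=-27/16 d=9/32
S(7/2) = -377/256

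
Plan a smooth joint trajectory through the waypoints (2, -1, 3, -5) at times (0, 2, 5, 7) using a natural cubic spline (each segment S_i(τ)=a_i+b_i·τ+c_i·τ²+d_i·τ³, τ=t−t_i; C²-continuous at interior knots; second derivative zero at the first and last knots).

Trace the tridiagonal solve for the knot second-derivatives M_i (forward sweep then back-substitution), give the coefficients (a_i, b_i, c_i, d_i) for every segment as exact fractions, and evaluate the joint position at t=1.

  seg 0: a=2 b=-193/78 c=0 d=19/78
  seg 1: a=-1 b=35/78 c=19/13 d=-7/18
  seg 2: a=3 b=-50/39 c=-53/26 d=53/156
S(1) = -3/13

Δ: Δ0=-3/2, Δ1=4/3, Δ2=-4
row 1: diag=10, rhs=17; c'=3/10, d'=17/10
row 2: denom=10−3·3/10=91/10; d'=(-32−3·17/10)/(91/10)=-53/13
back: M2=-53/13
back: M1=17/10−3/10·-53/13=38/13
M: M0=0, M1=38/13, M2=-53/13, M3=0
seg 0: a=2, c=M0/2=0, d=(M1−M0)/(6·2)=19/78, b=Δ0−h0·(2M0+M1)/6=-193/78
seg 1: a=-1, c=M1/2=19/13, d=(M2−M1)/(6·3)=-7/18, b=Δ1−h1·(2M1+M2)/6=35/78
seg 2: a=3, c=M2/2=-53/26, d=(M3−M2)/(6·2)=53/156, b=Δ2−h2·(2M2+M3)/6=-50/39
t_q=1 → seg 0, τ=1; S=2+-193/78·τ+0·τ²+19/78·τ³=-3/13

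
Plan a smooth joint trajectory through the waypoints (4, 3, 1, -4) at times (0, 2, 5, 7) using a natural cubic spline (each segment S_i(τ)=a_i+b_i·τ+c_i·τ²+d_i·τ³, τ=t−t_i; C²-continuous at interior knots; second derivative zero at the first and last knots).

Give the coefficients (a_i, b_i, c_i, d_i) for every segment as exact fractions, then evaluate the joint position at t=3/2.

Δ: Δ0=-1/2, Δ1=-2/3, Δ2=-5/2
row 1: diag=10, rhs=-1; c'=3/10, d'=-1/10
row 2: denom=10−3·3/10=91/10; d'=(-11−3·-1/10)/(91/10)=-107/91
back: M2=-107/91
back: M1=-1/10−3/10·-107/91=23/91
M: M0=0, M1=23/91, M2=-107/91, M3=0
seg 0: a=4, c=M0/2=0, d=(M1−M0)/(6·2)=23/1092, b=Δ0−h0·(2M0+M1)/6=-319/546
seg 1: a=3, c=M1/2=23/182, d=(M2−M1)/(6·3)=-5/63, b=Δ1−h1·(2M1+M2)/6=-181/546
seg 2: a=1, c=M2/2=-107/182, d=(M3−M2)/(6·2)=107/1092, b=Δ2−h2·(2M2+M3)/6=-937/546
t_q=3/2 → seg 0, τ=3/2; S=4+-319/546·τ+0·τ²+23/1092·τ³=1329/416

  seg 0: a=4 b=-319/546 c=0 d=23/1092
  seg 1: a=3 b=-181/546 c=23/182 d=-5/63
  seg 2: a=1 b=-937/546 c=-107/182 d=107/1092
S(3/2) = 1329/416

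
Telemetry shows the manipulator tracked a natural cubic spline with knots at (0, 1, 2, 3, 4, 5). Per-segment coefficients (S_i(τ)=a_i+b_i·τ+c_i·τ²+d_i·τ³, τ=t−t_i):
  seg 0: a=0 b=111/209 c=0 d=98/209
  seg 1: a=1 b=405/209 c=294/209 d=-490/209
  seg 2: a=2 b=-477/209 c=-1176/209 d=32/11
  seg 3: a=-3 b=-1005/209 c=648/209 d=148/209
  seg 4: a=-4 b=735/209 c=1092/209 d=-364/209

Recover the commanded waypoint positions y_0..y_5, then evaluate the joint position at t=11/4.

y_0 = S_0(0) = a_0 = 0
y_1 = S_1(0) = a_1 = 1
y_2 = S_2(0) = a_2 = 2
y_3 = S_3(0) = a_3 = -3
y_4 = S_4(0) = a_4 = -4
y_5 = S_4(1) = 3
t_q=11/4 is in segment 2 (τ=3/4); S_2(τ)=-1379/836

y_0=0 y_1=1 y_2=2 y_3=-3 y_4=-4 y_5=3
S(11/4) = -1379/836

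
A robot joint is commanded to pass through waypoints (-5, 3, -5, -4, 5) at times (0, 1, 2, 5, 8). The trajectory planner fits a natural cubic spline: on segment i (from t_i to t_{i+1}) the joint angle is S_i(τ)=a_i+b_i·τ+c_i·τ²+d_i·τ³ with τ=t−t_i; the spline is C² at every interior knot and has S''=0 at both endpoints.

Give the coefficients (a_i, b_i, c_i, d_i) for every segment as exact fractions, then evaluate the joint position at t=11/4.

Δ: Δ0=8, Δ1=-8, Δ2=1/3, Δ3=3
row 1: diag=4, rhs=-96; c'=1/4, d'=-24
row 2: denom=8−1·1/4=31/4; d'=(50−1·-24)/(31/4)=296/31
row 3: denom=12−3·12/31=336/31; d'=(16−3·296/31)/(336/31)=-7/6
back: M3=-7/6
back: M2=296/31−12/31·-7/6=10
back: M1=-24−1/4·10=-53/2
M: M0=0, M1=-53/2, M2=10, M3=-7/6, M4=0
seg 0: a=-5, c=M0/2=0, d=(M1−M0)/(6·1)=-53/12, b=Δ0−h0·(2M0+M1)/6=149/12
seg 1: a=3, c=M1/2=-53/4, d=(M2−M1)/(6·1)=73/12, b=Δ1−h1·(2M1+M2)/6=-5/6
seg 2: a=-5, c=M2/2=5, d=(M3−M2)/(6·3)=-67/108, b=Δ2−h2·(2M2+M3)/6=-109/12
seg 3: a=-4, c=M3/2=-7/12, d=(M4−M3)/(6·3)=7/108, b=Δ3−h3·(2M3+M4)/6=25/6
t_q=11/4 → seg 2, τ=3/4; S=-5+-109/12·τ+5·τ²+-67/108·τ³=-2371/256

  seg 0: a=-5 b=149/12 c=0 d=-53/12
  seg 1: a=3 b=-5/6 c=-53/4 d=73/12
  seg 2: a=-5 b=-109/12 c=5 d=-67/108
  seg 3: a=-4 b=25/6 c=-7/12 d=7/108
S(11/4) = -2371/256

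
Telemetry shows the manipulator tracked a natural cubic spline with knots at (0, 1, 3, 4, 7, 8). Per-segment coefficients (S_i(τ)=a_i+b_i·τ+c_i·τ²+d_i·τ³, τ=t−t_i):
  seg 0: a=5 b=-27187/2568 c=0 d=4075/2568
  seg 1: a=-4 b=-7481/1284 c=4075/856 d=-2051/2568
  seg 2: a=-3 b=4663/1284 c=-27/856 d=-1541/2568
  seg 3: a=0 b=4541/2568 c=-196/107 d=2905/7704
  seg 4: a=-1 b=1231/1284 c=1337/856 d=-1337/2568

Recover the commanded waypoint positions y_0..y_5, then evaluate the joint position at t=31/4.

y_0 = S_0(0) = a_0 = 5
y_1 = S_1(0) = a_1 = -4
y_2 = S_2(0) = a_2 = -3
y_3 = S_3(0) = a_3 = 0
y_4 = S_4(0) = a_4 = -1
y_5 = S_4(1) = 1
t_q=31/4 is in segment 4 (τ=3/4); S_4(τ)=20707/54784

y_0=5 y_1=-4 y_2=-3 y_3=0 y_4=-1 y_5=1
S(31/4) = 20707/54784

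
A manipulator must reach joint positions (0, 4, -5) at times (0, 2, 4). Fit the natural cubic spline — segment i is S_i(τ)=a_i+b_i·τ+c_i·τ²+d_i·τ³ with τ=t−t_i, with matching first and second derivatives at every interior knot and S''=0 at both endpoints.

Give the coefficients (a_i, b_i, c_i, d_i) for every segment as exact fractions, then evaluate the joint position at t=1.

  seg 0: a=0 b=29/8 c=0 d=-13/32
  seg 1: a=4 b=-5/4 c=-39/16 d=13/32
S(1) = 103/32

Δ: Δ0=2, Δ1=-9/2
row 1: diag=8, rhs=-39; c'=1/4, d'=-39/8
back: M1=-39/8
M: M0=0, M1=-39/8, M2=0
seg 0: a=0, c=M0/2=0, d=(M1−M0)/(6·2)=-13/32, b=Δ0−h0·(2M0+M1)/6=29/8
seg 1: a=4, c=M1/2=-39/16, d=(M2−M1)/(6·2)=13/32, b=Δ1−h1·(2M1+M2)/6=-5/4
t_q=1 → seg 0, τ=1; S=0+29/8·τ+0·τ²+-13/32·τ³=103/32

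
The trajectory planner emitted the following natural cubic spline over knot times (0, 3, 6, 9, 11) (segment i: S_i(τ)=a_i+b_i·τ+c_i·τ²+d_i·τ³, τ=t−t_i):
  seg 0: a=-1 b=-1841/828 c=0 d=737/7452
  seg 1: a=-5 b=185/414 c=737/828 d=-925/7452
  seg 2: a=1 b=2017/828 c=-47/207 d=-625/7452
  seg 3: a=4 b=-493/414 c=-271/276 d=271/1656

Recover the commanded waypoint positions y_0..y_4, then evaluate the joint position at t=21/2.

y_0=-1 y_1=-5 y_2=1 y_3=4 y_4=-1
S(21/2) = 2459/4416

y_0 = S_0(0) = a_0 = -1
y_1 = S_1(0) = a_1 = -5
y_2 = S_2(0) = a_2 = 1
y_3 = S_3(0) = a_3 = 4
y_4 = S_3(2) = -1
t_q=21/2 is in segment 3 (τ=3/2); S_3(τ)=2459/4416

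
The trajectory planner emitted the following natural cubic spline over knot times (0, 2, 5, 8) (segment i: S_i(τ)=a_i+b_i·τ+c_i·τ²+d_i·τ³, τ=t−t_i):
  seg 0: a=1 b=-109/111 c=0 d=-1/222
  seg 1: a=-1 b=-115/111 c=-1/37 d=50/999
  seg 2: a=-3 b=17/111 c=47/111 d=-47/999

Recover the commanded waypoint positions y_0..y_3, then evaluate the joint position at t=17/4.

y_0=1 y_1=-1 y_2=-3 y_3=0
S(17/4) = -3431/1184

y_0 = S_0(0) = a_0 = 1
y_1 = S_1(0) = a_1 = -1
y_2 = S_2(0) = a_2 = -3
y_3 = S_2(3) = 0
t_q=17/4 is in segment 1 (τ=9/4); S_1(τ)=-3431/1184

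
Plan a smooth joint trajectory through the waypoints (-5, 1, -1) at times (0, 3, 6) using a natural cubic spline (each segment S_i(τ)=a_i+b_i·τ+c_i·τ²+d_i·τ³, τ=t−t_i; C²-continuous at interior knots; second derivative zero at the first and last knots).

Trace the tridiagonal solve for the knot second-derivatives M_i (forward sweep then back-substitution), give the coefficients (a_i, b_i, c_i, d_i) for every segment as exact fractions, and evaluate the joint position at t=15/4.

  seg 0: a=-5 b=8/3 c=0 d=-2/27
  seg 1: a=1 b=2/3 c=-2/3 d=2/27
S(15/4) = 37/32

Δ: Δ0=2, Δ1=-2/3
row 1: diag=12, rhs=-16; c'=1/4, d'=-4/3
back: M1=-4/3
M: M0=0, M1=-4/3, M2=0
seg 0: a=-5, c=M0/2=0, d=(M1−M0)/(6·3)=-2/27, b=Δ0−h0·(2M0+M1)/6=8/3
seg 1: a=1, c=M1/2=-2/3, d=(M2−M1)/(6·3)=2/27, b=Δ1−h1·(2M1+M2)/6=2/3
t_q=15/4 → seg 1, τ=3/4; S=1+2/3·τ+-2/3·τ²+2/27·τ³=37/32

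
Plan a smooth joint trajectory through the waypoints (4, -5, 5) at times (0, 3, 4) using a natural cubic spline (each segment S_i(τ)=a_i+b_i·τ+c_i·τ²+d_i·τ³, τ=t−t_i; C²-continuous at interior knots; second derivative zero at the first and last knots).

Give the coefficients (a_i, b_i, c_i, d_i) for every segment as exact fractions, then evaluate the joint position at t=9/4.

  seg 0: a=4 b=-63/8 c=0 d=13/24
  seg 1: a=-5 b=27/4 c=39/8 d=-13/8
S(9/4) = -3865/512

Δ: Δ0=-3, Δ1=10
row 1: diag=8, rhs=78; c'=1/8, d'=39/4
back: M1=39/4
M: M0=0, M1=39/4, M2=0
seg 0: a=4, c=M0/2=0, d=(M1−M0)/(6·3)=13/24, b=Δ0−h0·(2M0+M1)/6=-63/8
seg 1: a=-5, c=M1/2=39/8, d=(M2−M1)/(6·1)=-13/8, b=Δ1−h1·(2M1+M2)/6=27/4
t_q=9/4 → seg 0, τ=9/4; S=4+-63/8·τ+0·τ²+13/24·τ³=-3865/512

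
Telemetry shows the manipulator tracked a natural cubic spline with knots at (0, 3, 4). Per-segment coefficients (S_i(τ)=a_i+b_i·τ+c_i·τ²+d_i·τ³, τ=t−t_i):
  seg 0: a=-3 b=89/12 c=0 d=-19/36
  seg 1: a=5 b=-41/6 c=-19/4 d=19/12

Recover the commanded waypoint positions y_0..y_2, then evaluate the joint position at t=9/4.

y_0 = S_0(0) = a_0 = -3
y_1 = S_1(0) = a_1 = 5
y_2 = S_1(1) = -5
t_q=9/4 is in segment 0 (τ=9/4); S_0(τ)=1965/256

y_0=-3 y_1=5 y_2=-5
S(9/4) = 1965/256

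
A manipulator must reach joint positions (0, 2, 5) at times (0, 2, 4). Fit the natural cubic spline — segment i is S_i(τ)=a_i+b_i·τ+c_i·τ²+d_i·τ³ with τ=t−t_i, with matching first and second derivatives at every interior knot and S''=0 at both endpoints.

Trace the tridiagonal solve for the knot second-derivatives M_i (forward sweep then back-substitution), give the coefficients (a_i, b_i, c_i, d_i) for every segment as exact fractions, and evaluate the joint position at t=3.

  seg 0: a=0 b=7/8 c=0 d=1/32
  seg 1: a=2 b=5/4 c=3/16 d=-1/32
S(3) = 109/32

Δ: Δ0=1, Δ1=3/2
row 1: diag=8, rhs=3; c'=1/4, d'=3/8
back: M1=3/8
M: M0=0, M1=3/8, M2=0
seg 0: a=0, c=M0/2=0, d=(M1−M0)/(6·2)=1/32, b=Δ0−h0·(2M0+M1)/6=7/8
seg 1: a=2, c=M1/2=3/16, d=(M2−M1)/(6·2)=-1/32, b=Δ1−h1·(2M1+M2)/6=5/4
t_q=3 → seg 1, τ=1; S=2+5/4·τ+3/16·τ²+-1/32·τ³=109/32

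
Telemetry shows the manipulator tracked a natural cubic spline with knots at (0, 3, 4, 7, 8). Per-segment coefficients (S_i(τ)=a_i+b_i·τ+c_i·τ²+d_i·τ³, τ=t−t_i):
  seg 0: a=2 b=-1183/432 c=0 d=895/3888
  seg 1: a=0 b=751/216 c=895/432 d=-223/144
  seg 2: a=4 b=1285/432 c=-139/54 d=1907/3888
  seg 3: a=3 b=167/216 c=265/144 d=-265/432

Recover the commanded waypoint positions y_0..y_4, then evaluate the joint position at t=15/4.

y_0 = S_0(0) = a_0 = 2
y_1 = S_1(0) = a_1 = 0
y_2 = S_2(0) = a_2 = 4
y_3 = S_3(0) = a_3 = 3
y_4 = S_3(1) = 5
t_q=15/4 is in segment 1 (τ=3/4); S_1(τ)=28751/9216

y_0=2 y_1=0 y_2=4 y_3=3 y_4=5
S(15/4) = 28751/9216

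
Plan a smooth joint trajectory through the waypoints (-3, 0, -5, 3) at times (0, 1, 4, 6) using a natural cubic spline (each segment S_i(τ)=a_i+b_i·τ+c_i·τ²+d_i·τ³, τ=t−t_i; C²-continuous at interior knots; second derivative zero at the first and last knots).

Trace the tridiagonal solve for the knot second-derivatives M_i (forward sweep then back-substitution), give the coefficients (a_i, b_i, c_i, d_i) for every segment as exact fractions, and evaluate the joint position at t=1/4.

Δ: Δ0=3, Δ1=-5/3, Δ2=4
row 1: diag=8, rhs=-28; c'=3/8, d'=-7/2
row 2: denom=10−3·3/8=71/8; d'=(34−3·-7/2)/(71/8)=356/71
back: M2=356/71
back: M1=-7/2−3/8·356/71=-382/71
M: M0=0, M1=-382/71, M2=356/71, M3=0
seg 0: a=-3, c=M0/2=0, d=(M1−M0)/(6·1)=-191/213, b=Δ0−h0·(2M0+M1)/6=830/213
seg 1: a=0, c=M1/2=-191/71, d=(M2−M1)/(6·3)=41/71, b=Δ1−h1·(2M1+M2)/6=257/213
seg 2: a=-5, c=M2/2=178/71, d=(M3−M2)/(6·2)=-89/213, b=Δ2−h2·(2M2+M3)/6=140/213
t_q=1/4 → seg 0, τ=1/4; S=-3+830/213·τ+0·τ²+-191/213·τ³=-9269/4544

  seg 0: a=-3 b=830/213 c=0 d=-191/213
  seg 1: a=0 b=257/213 c=-191/71 d=41/71
  seg 2: a=-5 b=140/213 c=178/71 d=-89/213
S(1/4) = -9269/4544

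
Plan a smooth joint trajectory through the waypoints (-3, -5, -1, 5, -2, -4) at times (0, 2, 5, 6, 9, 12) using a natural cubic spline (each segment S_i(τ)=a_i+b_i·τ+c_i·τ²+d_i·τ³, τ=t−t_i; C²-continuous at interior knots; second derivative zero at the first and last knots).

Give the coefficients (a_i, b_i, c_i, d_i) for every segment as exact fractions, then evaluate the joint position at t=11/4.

Δ: Δ0=-1, Δ1=4/3, Δ2=6, Δ3=-7/3, Δ4=-2/3
row 1: diag=10, rhs=14; c'=3/10, d'=7/5
row 2: denom=8−3·3/10=71/10; d'=(28−3·7/5)/(71/10)=238/71
row 3: denom=8−1·10/71=558/71; d'=(-50−1·238/71)/(558/71)=-1894/279
row 4: denom=12−3·71/186=673/62; d'=(10−3·-1894/279)/(673/62)=5648/2019
back: M4=5648/2019
back: M3=-1894/279−71/186·5648/2019=-15862/2019
back: M2=238/71−10/71·-15862/2019=9002/2019
back: M1=7/5−3/10·9002/2019=42/673
M: M0=0, M1=42/673, M2=9002/2019, M3=-15862/2019, M4=5648/2019, M5=0
seg 0: a=-3, c=M0/2=0, d=(M1−M0)/(6·2)=7/1346, b=Δ0−h0·(2M0+M1)/6=-687/673
seg 1: a=-5, c=M1/2=21/673, d=(M2−M1)/(6·3)=4438/18171, b=Δ1−h1·(2M1+M2)/6=-645/673
seg 2: a=-1, c=M2/2=4501/2019, d=(M3−M2)/(6·1)=-4144/2019, b=Δ2−h2·(2M2+M3)/6=3919/673
seg 3: a=5, c=M3/2=-7931/2019, d=(M4−M3)/(6·3)=1195/2019, b=Δ3−h3·(2M3+M4)/6=8327/2019
seg 4: a=-2, c=M4/2=2824/2019, d=(M5−M4)/(6·3)=-2824/18171, b=Δ4−h4·(2M4+M5)/6=-6994/2019
t_q=11/4 → seg 1, τ=3/4; S=-5+-645/673·τ+21/673·τ²+4438/18171·τ³=-120563/21536

  seg 0: a=-3 b=-687/673 c=0 d=7/1346
  seg 1: a=-5 b=-645/673 c=21/673 d=4438/18171
  seg 2: a=-1 b=3919/673 c=4501/2019 d=-4144/2019
  seg 3: a=5 b=8327/2019 c=-7931/2019 d=1195/2019
  seg 4: a=-2 b=-6994/2019 c=2824/2019 d=-2824/18171
S(11/4) = -120563/21536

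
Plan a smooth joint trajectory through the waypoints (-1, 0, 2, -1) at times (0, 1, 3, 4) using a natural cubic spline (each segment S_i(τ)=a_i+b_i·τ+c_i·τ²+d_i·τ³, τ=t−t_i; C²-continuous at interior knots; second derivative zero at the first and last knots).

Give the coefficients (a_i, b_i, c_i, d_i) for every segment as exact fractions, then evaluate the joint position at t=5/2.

  seg 0: a=-1 b=3/4 c=0 d=1/4
  seg 1: a=0 b=3/2 c=3/4 d=-1/2
  seg 2: a=2 b=-3/2 c=-9/4 d=3/4
S(5/2) = 9/4

Δ: Δ0=1, Δ1=1, Δ2=-3
row 1: diag=6, rhs=0; c'=1/3, d'=0
row 2: denom=6−2·1/3=16/3; d'=(-24−2·0)/(16/3)=-9/2
back: M2=-9/2
back: M1=0−1/3·-9/2=3/2
M: M0=0, M1=3/2, M2=-9/2, M3=0
seg 0: a=-1, c=M0/2=0, d=(M1−M0)/(6·1)=1/4, b=Δ0−h0·(2M0+M1)/6=3/4
seg 1: a=0, c=M1/2=3/4, d=(M2−M1)/(6·2)=-1/2, b=Δ1−h1·(2M1+M2)/6=3/2
seg 2: a=2, c=M2/2=-9/4, d=(M3−M2)/(6·1)=3/4, b=Δ2−h2·(2M2+M3)/6=-3/2
t_q=5/2 → seg 1, τ=3/2; S=0+3/2·τ+3/4·τ²+-1/2·τ³=9/4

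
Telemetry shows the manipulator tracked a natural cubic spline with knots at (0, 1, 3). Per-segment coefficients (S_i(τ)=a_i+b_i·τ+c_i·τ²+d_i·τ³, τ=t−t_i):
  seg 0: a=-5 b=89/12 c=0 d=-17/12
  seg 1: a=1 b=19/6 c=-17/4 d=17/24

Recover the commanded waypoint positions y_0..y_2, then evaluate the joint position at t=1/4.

y_0=-5 y_1=1 y_2=-4
S(1/4) = -811/256

y_0 = S_0(0) = a_0 = -5
y_1 = S_1(0) = a_1 = 1
y_2 = S_1(2) = -4
t_q=1/4 is in segment 0 (τ=1/4); S_0(τ)=-811/256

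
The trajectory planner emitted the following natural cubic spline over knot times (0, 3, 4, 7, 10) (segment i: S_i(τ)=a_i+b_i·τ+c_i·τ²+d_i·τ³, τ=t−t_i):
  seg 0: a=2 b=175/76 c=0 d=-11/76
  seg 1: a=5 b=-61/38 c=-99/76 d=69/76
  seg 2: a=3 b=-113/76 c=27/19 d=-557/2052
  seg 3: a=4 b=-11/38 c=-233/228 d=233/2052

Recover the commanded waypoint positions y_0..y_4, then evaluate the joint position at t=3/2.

y_0 = S_0(0) = a_0 = 2
y_1 = S_1(0) = a_1 = 5
y_2 = S_2(0) = a_2 = 3
y_3 = S_3(0) = a_3 = 4
y_4 = S_3(3) = -3
t_q=3/2 is in segment 0 (τ=3/2); S_0(τ)=3019/608

y_0=2 y_1=5 y_2=3 y_3=4 y_4=-3
S(3/2) = 3019/608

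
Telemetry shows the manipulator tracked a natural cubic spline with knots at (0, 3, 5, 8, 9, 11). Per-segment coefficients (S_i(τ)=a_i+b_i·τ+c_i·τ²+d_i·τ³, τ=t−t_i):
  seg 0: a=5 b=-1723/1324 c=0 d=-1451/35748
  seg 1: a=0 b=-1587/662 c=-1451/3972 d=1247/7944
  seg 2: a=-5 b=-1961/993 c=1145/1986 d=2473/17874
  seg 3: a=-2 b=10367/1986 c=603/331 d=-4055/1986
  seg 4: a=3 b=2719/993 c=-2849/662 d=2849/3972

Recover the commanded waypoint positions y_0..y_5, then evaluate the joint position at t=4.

y_0 = S_0(0) = a_0 = 5
y_1 = S_1(0) = a_1 = 0
y_2 = S_2(0) = a_2 = -5
y_3 = S_3(0) = a_3 = -2
y_4 = S_4(0) = a_4 = 3
y_5 = S_4(2) = -3
t_q=4 is in segment 1 (τ=1); S_1(τ)=-20699/7944

y_0=5 y_1=0 y_2=-5 y_3=-2 y_4=3 y_5=-3
S(4) = -20699/7944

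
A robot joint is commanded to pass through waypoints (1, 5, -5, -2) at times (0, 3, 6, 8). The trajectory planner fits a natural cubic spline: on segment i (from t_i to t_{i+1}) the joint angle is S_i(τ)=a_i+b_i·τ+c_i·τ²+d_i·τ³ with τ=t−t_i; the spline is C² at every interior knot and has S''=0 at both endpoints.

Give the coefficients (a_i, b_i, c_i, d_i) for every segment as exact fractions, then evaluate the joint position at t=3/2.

Δ: Δ0=4/3, Δ1=-10/3, Δ2=3/2
row 1: diag=12, rhs=-28; c'=1/4, d'=-7/3
row 2: denom=10−3·1/4=37/4; d'=(29−3·-7/3)/(37/4)=144/37
back: M2=144/37
back: M1=-7/3−1/4·144/37=-367/111
M: M0=0, M1=-367/111, M2=144/37, M3=0
seg 0: a=1, c=M0/2=0, d=(M1−M0)/(6·3)=-367/1998, b=Δ0−h0·(2M0+M1)/6=221/74
seg 1: a=5, c=M1/2=-367/222, d=(M2−M1)/(6·3)=799/1998, b=Δ1−h1·(2M1+M2)/6=-73/37
seg 2: a=-5, c=M2/2=72/37, d=(M3−M2)/(6·2)=-12/37, b=Δ2−h2·(2M2+M3)/6=-81/74
t_q=3/2 → seg 0, τ=3/2; S=1+221/74·τ+0·τ²+-367/1998·τ³=2877/592

  seg 0: a=1 b=221/74 c=0 d=-367/1998
  seg 1: a=5 b=-73/37 c=-367/222 d=799/1998
  seg 2: a=-5 b=-81/74 c=72/37 d=-12/37
S(3/2) = 2877/592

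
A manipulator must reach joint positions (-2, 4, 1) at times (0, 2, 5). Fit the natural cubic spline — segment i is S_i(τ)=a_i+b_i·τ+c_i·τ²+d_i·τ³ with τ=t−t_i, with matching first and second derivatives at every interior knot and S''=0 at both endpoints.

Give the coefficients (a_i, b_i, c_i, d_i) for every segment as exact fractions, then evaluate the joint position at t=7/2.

Δ: Δ0=3, Δ1=-1
row 1: diag=10, rhs=-24; c'=3/10, d'=-12/5
back: M1=-12/5
M: M0=0, M1=-12/5, M2=0
seg 0: a=-2, c=M0/2=0, d=(M1−M0)/(6·2)=-1/5, b=Δ0−h0·(2M0+M1)/6=19/5
seg 1: a=4, c=M1/2=-6/5, d=(M2−M1)/(6·3)=2/15, b=Δ1−h1·(2M1+M2)/6=7/5
t_q=7/2 → seg 1, τ=3/2; S=4+7/5·τ+-6/5·τ²+2/15·τ³=77/20

  seg 0: a=-2 b=19/5 c=0 d=-1/5
  seg 1: a=4 b=7/5 c=-6/5 d=2/15
S(7/2) = 77/20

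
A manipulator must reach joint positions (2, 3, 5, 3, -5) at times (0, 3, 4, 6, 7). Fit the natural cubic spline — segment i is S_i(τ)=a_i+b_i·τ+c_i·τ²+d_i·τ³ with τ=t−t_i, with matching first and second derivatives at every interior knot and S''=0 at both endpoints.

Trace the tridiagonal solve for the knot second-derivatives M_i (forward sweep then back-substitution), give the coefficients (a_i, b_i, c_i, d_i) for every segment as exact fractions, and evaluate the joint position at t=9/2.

Δ: Δ0=1/3, Δ1=2, Δ2=-1, Δ3=-8
row 1: diag=8, rhs=10; c'=1/8, d'=5/4
row 2: denom=6−1·1/8=47/8; d'=(-18−1·5/4)/(47/8)=-154/47
row 3: denom=6−2·16/47=250/47; d'=(-42−2·-154/47)/(250/47)=-833/125
back: M3=-833/125
back: M2=-154/47−16/47·-833/125=-126/125
back: M1=5/4−1/8·-126/125=172/125
M: M0=0, M1=172/125, M2=-126/125, M3=-833/125, M4=0
seg 0: a=2, c=M0/2=0, d=(M1−M0)/(6·3)=86/1125, b=Δ0−h0·(2M0+M1)/6=-133/375
seg 1: a=3, c=M1/2=86/125, d=(M2−M1)/(6·1)=-149/375, b=Δ1−h1·(2M1+M2)/6=641/375
seg 2: a=5, c=M2/2=-63/125, d=(M3−M2)/(6·2)=-707/1500, b=Δ2−h2·(2M2+M3)/6=142/75
seg 3: a=3, c=M3/2=-833/250, d=(M4−M3)/(6·1)=833/750, b=Δ3−h3·(2M3+M4)/6=-2167/375
t_q=9/2 → seg 2, τ=1/2; S=5+142/75·τ+-63/125·τ²+-707/1500·τ³=23047/4000

  seg 0: a=2 b=-133/375 c=0 d=86/1125
  seg 1: a=3 b=641/375 c=86/125 d=-149/375
  seg 2: a=5 b=142/75 c=-63/125 d=-707/1500
  seg 3: a=3 b=-2167/375 c=-833/250 d=833/750
S(9/2) = 23047/4000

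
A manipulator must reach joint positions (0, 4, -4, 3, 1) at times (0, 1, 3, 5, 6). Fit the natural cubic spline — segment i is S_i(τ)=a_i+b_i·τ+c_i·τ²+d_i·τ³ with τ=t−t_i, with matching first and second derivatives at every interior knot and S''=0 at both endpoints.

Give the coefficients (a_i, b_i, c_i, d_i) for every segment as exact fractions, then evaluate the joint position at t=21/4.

Δ: Δ0=4, Δ1=-4, Δ2=7/2, Δ3=-2
row 1: diag=6, rhs=-48; c'=1/3, d'=-8
row 2: denom=8−2·1/3=22/3; d'=(45−2·-8)/(22/3)=183/22
row 3: denom=6−2·3/11=60/11; d'=(-33−2·183/22)/(60/11)=-91/10
back: M3=-91/10
back: M2=183/22−3/11·-91/10=54/5
back: M1=-8−1/3·54/5=-58/5
M: M0=0, M1=-58/5, M2=54/5, M3=-91/10, M4=0
seg 0: a=0, c=M0/2=0, d=(M1−M0)/(6·1)=-29/15, b=Δ0−h0·(2M0+M1)/6=89/15
seg 1: a=4, c=M1/2=-29/5, d=(M2−M1)/(6·2)=28/15, b=Δ1−h1·(2M1+M2)/6=2/15
seg 2: a=-4, c=M2/2=27/5, d=(M3−M2)/(6·2)=-199/120, b=Δ2−h2·(2M2+M3)/6=-2/3
seg 3: a=3, c=M3/2=-91/20, d=(M4−M3)/(6·1)=91/60, b=Δ3−h3·(2M3+M4)/6=31/30
t_q=21/4 → seg 3, τ=1/4; S=3+31/30·τ+-91/20·τ²+91/60·τ³=3837/1280

  seg 0: a=0 b=89/15 c=0 d=-29/15
  seg 1: a=4 b=2/15 c=-29/5 d=28/15
  seg 2: a=-4 b=-2/3 c=27/5 d=-199/120
  seg 3: a=3 b=31/30 c=-91/20 d=91/60
S(21/4) = 3837/1280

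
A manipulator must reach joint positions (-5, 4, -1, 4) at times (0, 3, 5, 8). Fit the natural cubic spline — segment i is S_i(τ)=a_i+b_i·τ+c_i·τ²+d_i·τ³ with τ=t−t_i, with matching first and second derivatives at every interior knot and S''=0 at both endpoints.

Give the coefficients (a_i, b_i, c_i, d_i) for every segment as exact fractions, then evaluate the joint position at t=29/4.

Δ: Δ0=3, Δ1=-5/2, Δ2=5/3
row 1: diag=10, rhs=-33; c'=1/5, d'=-33/10
row 2: denom=10−2·1/5=48/5; d'=(25−2·-33/10)/(48/5)=79/24
back: M2=79/24
back: M1=-33/10−1/5·79/24=-95/24
M: M0=0, M1=-95/24, M2=79/24, M3=0
seg 0: a=-5, c=M0/2=0, d=(M1−M0)/(6·3)=-95/432, b=Δ0−h0·(2M0+M1)/6=239/48
seg 1: a=4, c=M1/2=-95/48, d=(M2−M1)/(6·2)=29/48, b=Δ1−h1·(2M1+M2)/6=-23/24
seg 2: a=-1, c=M2/2=79/48, d=(M3−M2)/(6·3)=-79/432, b=Δ2−h2·(2M2+M3)/6=-13/8
t_q=29/4 → seg 2, τ=9/4; S=-1+-13/8·τ+79/48·τ²+-79/432·τ³=1631/1024

  seg 0: a=-5 b=239/48 c=0 d=-95/432
  seg 1: a=4 b=-23/24 c=-95/48 d=29/48
  seg 2: a=-1 b=-13/8 c=79/48 d=-79/432
S(29/4) = 1631/1024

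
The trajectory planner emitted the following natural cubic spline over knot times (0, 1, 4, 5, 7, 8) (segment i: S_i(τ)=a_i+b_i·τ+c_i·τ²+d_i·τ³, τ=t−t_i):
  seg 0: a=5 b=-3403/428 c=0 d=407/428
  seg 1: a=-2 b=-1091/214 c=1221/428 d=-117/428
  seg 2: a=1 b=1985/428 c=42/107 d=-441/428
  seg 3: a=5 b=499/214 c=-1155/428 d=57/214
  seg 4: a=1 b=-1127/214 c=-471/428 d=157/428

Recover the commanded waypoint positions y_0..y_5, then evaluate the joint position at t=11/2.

y_0=5 y_1=-2 y_2=1 y_3=5 y_4=1 y_5=-5
S(11/2) = 4729/856

y_0 = S_0(0) = a_0 = 5
y_1 = S_1(0) = a_1 = -2
y_2 = S_2(0) = a_2 = 1
y_3 = S_3(0) = a_3 = 5
y_4 = S_4(0) = a_4 = 1
y_5 = S_4(1) = -5
t_q=11/2 is in segment 3 (τ=1/2); S_3(τ)=4729/856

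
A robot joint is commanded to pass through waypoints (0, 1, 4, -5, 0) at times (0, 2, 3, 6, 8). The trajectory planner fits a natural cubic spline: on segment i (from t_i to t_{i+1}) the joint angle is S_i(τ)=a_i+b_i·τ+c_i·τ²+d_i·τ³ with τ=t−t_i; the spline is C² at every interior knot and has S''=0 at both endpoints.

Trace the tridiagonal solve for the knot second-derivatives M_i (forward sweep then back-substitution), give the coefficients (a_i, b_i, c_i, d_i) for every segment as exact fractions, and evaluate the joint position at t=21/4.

  seg 0: a=0 b=-75/104 c=0 d=127/416
  seg 1: a=1 b=153/52 c=381/208 d=-369/208
  seg 2: a=4 b=267/208 c=-363/104 d=11/16
  seg 3: a=-5 b=-57/52 c=561/208 d=-187/416
S(21/4) = -39281/13312

Δ: Δ0=1/2, Δ1=3, Δ2=-3, Δ3=5/2
row 1: diag=6, rhs=15; c'=1/6, d'=5/2
row 2: denom=8−1·1/6=47/6; d'=(-36−1·5/2)/(47/6)=-231/47
row 3: denom=10−3·18/47=416/47; d'=(33−3·-231/47)/(416/47)=561/104
back: M3=561/104
back: M2=-231/47−18/47·561/104=-363/52
back: M1=5/2−1/6·-363/52=381/104
M: M0=0, M1=381/104, M2=-363/52, M3=561/104, M4=0
seg 0: a=0, c=M0/2=0, d=(M1−M0)/(6·2)=127/416, b=Δ0−h0·(2M0+M1)/6=-75/104
seg 1: a=1, c=M1/2=381/208, d=(M2−M1)/(6·1)=-369/208, b=Δ1−h1·(2M1+M2)/6=153/52
seg 2: a=4, c=M2/2=-363/104, d=(M3−M2)/(6·3)=11/16, b=Δ2−h2·(2M2+M3)/6=267/208
seg 3: a=-5, c=M3/2=561/208, d=(M4−M3)/(6·2)=-187/416, b=Δ3−h3·(2M3+M4)/6=-57/52
t_q=21/4 → seg 2, τ=9/4; S=4+267/208·τ+-363/104·τ²+11/16·τ³=-39281/13312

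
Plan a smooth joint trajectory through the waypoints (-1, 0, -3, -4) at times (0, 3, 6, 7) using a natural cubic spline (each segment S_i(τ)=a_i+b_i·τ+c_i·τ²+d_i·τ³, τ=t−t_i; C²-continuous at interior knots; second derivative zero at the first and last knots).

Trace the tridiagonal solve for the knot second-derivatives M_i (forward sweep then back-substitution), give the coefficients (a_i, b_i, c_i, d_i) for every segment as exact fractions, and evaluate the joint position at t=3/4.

Δ: Δ0=1/3, Δ1=-1, Δ2=-1
row 1: diag=12, rhs=-8; c'=1/4, d'=-2/3
row 2: denom=8−3·1/4=29/4; d'=(0−3·-2/3)/(29/4)=8/29
back: M2=8/29
back: M1=-2/3−1/4·8/29=-64/87
M: M0=0, M1=-64/87, M2=8/29, M3=0
seg 0: a=-1, c=M0/2=0, d=(M1−M0)/(6·3)=-32/783, b=Δ0−h0·(2M0+M1)/6=61/87
seg 1: a=0, c=M1/2=-32/87, d=(M2−M1)/(6·3)=44/783, b=Δ1−h1·(2M1+M2)/6=-35/87
seg 2: a=-3, c=M2/2=4/29, d=(M3−M2)/(6·1)=-4/87, b=Δ2−h2·(2M2+M3)/6=-95/87
t_q=3/4 → seg 0, τ=3/4; S=-1+61/87·τ+0·τ²+-32/783·τ³=-57/116

  seg 0: a=-1 b=61/87 c=0 d=-32/783
  seg 1: a=0 b=-35/87 c=-32/87 d=44/783
  seg 2: a=-3 b=-95/87 c=4/29 d=-4/87
S(3/4) = -57/116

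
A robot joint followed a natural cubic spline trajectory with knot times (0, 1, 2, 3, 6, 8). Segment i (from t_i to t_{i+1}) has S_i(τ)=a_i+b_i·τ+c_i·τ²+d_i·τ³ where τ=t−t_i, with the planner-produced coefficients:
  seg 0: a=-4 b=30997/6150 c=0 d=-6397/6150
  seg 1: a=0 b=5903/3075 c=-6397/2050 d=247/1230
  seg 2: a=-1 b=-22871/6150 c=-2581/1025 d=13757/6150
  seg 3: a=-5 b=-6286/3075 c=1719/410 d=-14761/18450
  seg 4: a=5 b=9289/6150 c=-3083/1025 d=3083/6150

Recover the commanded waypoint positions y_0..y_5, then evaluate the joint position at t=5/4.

y_0 = S_0(0) = a_0 = -4
y_1 = S_1(0) = a_1 = 0
y_2 = S_2(0) = a_2 = -1
y_3 = S_3(0) = a_3 = -5
y_4 = S_4(0) = a_4 = 5
y_5 = S_4(2) = 0
t_q=5/4 is in segment 1 (τ=1/4); S_1(τ)=37789/131200

y_0=-4 y_1=0 y_2=-1 y_3=-5 y_4=5 y_5=0
S(5/4) = 37789/131200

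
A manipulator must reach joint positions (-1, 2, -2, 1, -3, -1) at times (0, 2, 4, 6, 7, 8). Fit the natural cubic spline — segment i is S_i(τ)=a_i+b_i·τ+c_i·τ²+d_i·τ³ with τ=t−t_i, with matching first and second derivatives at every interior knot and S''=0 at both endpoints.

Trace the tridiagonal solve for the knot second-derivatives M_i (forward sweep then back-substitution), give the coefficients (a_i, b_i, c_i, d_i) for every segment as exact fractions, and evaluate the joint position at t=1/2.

  seg 0: a=-1 b=900/313 c=0 d=-861/2504
  seg 1: a=2 b=-783/626 c=-2583/1252 d=1057/1252
  seg 2: a=-2 b=393/626 c=3759/1252 d=-3213/2504
  seg 3: a=1 b=-864/313 c=-1470/313 d=1082/313
  seg 4: a=-3 b=-558/313 c=1776/313 d=-592/313
S(1/2) = 7907/20032

Δ: Δ0=3/2, Δ1=-2, Δ2=3/2, Δ3=-4, Δ4=2
row 1: diag=8, rhs=-21; c'=1/4, d'=-21/8
row 2: denom=8−2·1/4=15/2; d'=(21−2·-21/8)/(15/2)=7/2
row 3: denom=6−2·4/15=82/15; d'=(-33−2·7/2)/(82/15)=-300/41
row 4: denom=4−1·15/82=313/82; d'=(36−1·-300/41)/(313/82)=3552/313
back: M4=3552/313
back: M3=-300/41−15/82·3552/313=-2940/313
back: M2=7/2−4/15·-2940/313=3759/626
back: M1=-21/8−1/4·3759/626=-2583/626
M: M0=0, M1=-2583/626, M2=3759/626, M3=-2940/313, M4=3552/313, M5=0
seg 0: a=-1, c=M0/2=0, d=(M1−M0)/(6·2)=-861/2504, b=Δ0−h0·(2M0+M1)/6=900/313
seg 1: a=2, c=M1/2=-2583/1252, d=(M2−M1)/(6·2)=1057/1252, b=Δ1−h1·(2M1+M2)/6=-783/626
seg 2: a=-2, c=M2/2=3759/1252, d=(M3−M2)/(6·2)=-3213/2504, b=Δ2−h2·(2M2+M3)/6=393/626
seg 3: a=1, c=M3/2=-1470/313, d=(M4−M3)/(6·1)=1082/313, b=Δ3−h3·(2M3+M4)/6=-864/313
seg 4: a=-3, c=M4/2=1776/313, d=(M5−M4)/(6·1)=-592/313, b=Δ4−h4·(2M4+M5)/6=-558/313
t_q=1/2 → seg 0, τ=1/2; S=-1+900/313·τ+0·τ²+-861/2504·τ³=7907/20032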